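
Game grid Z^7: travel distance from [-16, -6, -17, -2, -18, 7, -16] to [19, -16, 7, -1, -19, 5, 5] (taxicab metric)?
94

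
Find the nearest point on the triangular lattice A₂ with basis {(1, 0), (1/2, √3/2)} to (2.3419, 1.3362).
(2.5, 0.866)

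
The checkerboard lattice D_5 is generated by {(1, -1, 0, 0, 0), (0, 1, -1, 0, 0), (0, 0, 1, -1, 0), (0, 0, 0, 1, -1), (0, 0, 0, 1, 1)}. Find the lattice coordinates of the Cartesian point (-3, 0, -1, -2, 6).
-3b₁ - 3b₂ - 4b₃ - 6b₄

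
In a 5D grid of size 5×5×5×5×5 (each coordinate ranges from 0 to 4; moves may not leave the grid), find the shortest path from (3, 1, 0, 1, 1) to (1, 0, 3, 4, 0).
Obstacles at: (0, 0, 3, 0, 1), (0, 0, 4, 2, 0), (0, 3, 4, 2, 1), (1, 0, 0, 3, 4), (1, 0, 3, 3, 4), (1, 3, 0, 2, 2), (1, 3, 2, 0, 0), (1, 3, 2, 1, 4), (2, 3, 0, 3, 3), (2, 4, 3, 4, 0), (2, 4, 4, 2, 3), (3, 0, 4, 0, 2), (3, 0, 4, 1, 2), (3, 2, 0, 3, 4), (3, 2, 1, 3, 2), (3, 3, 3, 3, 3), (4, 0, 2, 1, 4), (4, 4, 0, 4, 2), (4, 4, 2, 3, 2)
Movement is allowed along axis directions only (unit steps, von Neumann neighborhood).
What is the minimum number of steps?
10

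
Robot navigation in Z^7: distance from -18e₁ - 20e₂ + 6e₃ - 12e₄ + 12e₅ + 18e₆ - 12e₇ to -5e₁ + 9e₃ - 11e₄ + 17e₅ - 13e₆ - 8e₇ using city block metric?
77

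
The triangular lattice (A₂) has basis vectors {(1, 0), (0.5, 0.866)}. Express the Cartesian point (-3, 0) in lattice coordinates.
-3b₁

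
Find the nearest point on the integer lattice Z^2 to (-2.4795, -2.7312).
(-2, -3)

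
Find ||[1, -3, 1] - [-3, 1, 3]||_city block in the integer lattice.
10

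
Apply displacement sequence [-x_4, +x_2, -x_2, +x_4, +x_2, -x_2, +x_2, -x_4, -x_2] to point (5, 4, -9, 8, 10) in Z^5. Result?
(5, 4, -9, 7, 10)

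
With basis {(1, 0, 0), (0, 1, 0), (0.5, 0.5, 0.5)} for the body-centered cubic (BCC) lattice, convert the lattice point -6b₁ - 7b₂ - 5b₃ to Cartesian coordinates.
(-8.5, -9.5, -2.5)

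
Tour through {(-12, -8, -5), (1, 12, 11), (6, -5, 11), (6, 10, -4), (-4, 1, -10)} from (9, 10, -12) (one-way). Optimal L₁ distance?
114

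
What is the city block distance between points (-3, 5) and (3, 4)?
7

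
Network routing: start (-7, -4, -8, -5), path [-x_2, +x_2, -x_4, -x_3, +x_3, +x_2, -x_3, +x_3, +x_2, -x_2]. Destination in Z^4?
(-7, -3, -8, -6)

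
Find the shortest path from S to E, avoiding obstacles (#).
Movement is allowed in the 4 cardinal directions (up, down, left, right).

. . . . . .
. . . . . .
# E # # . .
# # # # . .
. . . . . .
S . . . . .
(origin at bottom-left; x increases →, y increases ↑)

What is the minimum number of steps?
12
(one shortest path: (0, 0) → (1, 0) → (2, 0) → (3, 0) → (4, 0) → (4, 1) → (4, 2) → (4, 3) → (4, 4) → (3, 4) → (2, 4) → (1, 4) → (1, 3))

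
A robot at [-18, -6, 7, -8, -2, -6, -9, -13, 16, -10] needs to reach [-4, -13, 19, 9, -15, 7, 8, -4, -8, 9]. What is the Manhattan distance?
145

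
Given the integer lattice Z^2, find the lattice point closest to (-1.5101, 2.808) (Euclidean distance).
(-2, 3)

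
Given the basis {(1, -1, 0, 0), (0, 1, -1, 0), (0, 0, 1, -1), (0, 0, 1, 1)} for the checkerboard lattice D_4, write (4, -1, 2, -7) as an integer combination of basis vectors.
4b₁ + 3b₂ + 6b₃ - b₄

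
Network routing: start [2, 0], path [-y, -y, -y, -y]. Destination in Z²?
(2, -4)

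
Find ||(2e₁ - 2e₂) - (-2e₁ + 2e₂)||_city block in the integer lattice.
8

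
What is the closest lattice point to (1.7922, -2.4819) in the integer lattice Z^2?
(2, -2)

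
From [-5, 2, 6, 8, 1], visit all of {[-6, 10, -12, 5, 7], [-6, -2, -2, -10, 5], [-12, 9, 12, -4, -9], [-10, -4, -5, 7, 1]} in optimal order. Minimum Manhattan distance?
146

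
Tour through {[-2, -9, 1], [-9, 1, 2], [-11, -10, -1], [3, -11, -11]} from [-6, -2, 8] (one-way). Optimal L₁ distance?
59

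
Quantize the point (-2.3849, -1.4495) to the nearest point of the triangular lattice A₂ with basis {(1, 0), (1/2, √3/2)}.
(-2, -1.732)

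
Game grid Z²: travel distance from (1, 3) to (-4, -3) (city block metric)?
11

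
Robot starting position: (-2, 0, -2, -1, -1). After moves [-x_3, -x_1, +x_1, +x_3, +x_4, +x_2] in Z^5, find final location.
(-2, 1, -2, 0, -1)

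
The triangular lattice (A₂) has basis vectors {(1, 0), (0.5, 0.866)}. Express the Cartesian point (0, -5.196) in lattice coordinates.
3b₁ - 6b₂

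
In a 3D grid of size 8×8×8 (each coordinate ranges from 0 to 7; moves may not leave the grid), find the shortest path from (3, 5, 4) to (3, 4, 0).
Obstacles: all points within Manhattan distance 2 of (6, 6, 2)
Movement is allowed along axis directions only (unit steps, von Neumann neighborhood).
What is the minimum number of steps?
5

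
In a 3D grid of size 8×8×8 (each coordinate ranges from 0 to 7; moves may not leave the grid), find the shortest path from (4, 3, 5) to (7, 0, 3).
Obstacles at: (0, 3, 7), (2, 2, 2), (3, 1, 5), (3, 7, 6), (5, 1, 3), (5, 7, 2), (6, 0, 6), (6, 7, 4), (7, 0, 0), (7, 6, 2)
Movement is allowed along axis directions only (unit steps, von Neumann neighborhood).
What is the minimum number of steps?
8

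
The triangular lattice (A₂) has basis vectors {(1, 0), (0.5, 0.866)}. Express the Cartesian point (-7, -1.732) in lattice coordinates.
-6b₁ - 2b₂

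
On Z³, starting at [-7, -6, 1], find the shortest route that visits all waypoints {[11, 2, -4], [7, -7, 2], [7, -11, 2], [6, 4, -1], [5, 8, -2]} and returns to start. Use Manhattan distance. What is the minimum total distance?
88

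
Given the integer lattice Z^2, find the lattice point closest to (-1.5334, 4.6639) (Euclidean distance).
(-2, 5)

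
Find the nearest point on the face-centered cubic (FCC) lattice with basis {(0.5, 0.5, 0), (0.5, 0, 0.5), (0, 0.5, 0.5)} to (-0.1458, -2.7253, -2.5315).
(0, -2.5, -2.5)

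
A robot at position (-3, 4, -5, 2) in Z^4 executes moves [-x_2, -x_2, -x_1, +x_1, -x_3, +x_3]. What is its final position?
(-3, 2, -5, 2)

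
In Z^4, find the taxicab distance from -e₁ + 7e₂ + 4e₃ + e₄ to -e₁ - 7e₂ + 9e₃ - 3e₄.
23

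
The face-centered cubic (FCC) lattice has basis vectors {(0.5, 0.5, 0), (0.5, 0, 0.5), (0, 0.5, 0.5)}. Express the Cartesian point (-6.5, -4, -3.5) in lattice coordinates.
-7b₁ - 6b₂ - b₃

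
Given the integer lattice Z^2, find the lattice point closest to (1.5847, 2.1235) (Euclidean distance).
(2, 2)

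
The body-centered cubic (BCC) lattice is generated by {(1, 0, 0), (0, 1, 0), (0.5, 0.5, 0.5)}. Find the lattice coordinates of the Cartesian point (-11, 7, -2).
-9b₁ + 9b₂ - 4b₃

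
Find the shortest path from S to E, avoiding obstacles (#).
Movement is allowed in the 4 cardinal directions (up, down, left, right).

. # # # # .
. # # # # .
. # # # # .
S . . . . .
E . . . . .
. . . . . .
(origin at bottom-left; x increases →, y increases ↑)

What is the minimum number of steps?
1
(one shortest path: (0, 2) → (0, 1))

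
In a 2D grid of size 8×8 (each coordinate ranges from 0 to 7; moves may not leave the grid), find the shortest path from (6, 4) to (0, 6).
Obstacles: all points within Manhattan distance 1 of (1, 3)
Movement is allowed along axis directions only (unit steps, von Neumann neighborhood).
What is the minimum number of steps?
8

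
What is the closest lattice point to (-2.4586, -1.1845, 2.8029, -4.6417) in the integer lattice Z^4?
(-2, -1, 3, -5)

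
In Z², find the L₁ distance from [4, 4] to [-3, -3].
14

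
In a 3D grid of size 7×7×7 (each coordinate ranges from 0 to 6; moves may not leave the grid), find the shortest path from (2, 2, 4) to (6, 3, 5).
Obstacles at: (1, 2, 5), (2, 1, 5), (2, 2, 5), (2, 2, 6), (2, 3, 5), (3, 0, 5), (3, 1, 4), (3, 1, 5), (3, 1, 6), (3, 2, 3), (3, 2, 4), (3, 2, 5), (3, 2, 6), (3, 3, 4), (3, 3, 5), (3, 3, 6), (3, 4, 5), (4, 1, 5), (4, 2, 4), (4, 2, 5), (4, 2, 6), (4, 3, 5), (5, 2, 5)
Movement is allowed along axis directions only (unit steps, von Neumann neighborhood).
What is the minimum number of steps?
8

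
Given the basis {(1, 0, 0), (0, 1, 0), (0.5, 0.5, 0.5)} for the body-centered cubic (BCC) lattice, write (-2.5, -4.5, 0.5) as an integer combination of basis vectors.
-3b₁ - 5b₂ + b₃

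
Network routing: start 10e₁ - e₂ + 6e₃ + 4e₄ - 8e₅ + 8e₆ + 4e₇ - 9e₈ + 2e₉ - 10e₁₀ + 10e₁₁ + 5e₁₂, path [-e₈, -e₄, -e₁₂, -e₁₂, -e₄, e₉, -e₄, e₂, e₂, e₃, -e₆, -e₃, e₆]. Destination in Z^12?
(10, 1, 6, 1, -8, 8, 4, -10, 3, -10, 10, 3)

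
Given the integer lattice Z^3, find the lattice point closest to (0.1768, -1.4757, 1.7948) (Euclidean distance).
(0, -1, 2)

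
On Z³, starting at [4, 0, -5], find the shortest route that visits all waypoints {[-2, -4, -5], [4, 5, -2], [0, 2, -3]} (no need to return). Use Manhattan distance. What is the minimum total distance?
26
(one optimal route: (4, 0, -5) → (4, 5, -2) → (0, 2, -3) → (-2, -4, -5))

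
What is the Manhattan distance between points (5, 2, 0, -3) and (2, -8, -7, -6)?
23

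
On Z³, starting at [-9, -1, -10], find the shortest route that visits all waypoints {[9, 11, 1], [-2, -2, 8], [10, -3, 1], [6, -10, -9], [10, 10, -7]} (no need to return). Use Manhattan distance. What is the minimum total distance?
96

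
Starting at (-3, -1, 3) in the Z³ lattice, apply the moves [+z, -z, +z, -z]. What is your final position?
(-3, -1, 3)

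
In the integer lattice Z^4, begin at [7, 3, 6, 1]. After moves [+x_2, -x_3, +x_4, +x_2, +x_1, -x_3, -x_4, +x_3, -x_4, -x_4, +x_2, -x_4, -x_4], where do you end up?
(8, 6, 5, -3)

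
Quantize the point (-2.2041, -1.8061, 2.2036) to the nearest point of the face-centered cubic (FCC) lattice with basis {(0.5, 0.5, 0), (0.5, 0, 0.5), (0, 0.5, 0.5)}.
(-2, -2, 2)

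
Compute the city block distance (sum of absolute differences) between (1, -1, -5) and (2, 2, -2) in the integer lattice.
7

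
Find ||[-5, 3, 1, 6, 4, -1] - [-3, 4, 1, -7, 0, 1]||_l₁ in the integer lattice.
22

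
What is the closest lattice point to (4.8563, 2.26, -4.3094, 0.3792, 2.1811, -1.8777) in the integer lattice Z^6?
(5, 2, -4, 0, 2, -2)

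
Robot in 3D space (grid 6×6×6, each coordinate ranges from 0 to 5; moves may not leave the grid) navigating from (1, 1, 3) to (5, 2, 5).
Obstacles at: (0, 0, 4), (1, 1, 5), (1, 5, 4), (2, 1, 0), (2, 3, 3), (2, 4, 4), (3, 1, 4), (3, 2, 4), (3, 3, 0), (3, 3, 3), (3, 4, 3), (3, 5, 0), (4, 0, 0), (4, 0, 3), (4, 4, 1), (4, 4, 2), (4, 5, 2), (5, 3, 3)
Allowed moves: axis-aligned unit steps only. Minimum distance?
7
(one shortest path: (1, 1, 3) → (2, 1, 3) → (3, 1, 3) → (4, 1, 3) → (5, 1, 3) → (5, 2, 3) → (5, 2, 4) → (5, 2, 5))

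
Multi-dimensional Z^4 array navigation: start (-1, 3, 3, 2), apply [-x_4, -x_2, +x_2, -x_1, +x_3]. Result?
(-2, 3, 4, 1)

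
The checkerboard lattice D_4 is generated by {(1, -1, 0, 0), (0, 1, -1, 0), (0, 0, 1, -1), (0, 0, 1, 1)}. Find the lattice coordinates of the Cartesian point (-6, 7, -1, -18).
-6b₁ + b₂ + 9b₃ - 9b₄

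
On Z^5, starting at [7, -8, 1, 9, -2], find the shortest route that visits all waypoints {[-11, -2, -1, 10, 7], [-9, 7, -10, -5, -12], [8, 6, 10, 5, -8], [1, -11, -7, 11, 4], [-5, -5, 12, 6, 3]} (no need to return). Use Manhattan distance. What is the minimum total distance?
176
(one optimal route: (7, -8, 1, 9, -2) → (1, -11, -7, 11, 4) → (-11, -2, -1, 10, 7) → (-5, -5, 12, 6, 3) → (8, 6, 10, 5, -8) → (-9, 7, -10, -5, -12))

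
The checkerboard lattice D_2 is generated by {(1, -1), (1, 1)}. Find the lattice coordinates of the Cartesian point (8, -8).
8b₁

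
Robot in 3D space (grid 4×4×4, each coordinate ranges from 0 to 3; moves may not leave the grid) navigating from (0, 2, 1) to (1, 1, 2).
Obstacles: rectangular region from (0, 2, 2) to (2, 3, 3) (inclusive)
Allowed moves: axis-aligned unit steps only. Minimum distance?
3
(one shortest path: (0, 2, 1) → (1, 2, 1) → (1, 1, 1) → (1, 1, 2))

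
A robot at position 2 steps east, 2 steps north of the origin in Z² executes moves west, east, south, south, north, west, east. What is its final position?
(2, 1)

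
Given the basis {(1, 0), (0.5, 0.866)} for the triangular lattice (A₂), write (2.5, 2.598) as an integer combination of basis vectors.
b₁ + 3b₂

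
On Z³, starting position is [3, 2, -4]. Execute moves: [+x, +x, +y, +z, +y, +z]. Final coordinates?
(5, 4, -2)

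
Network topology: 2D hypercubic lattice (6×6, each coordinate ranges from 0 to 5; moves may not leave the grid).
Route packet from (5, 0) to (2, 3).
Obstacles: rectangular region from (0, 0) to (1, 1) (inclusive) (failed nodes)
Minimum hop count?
6
(one shortest path: (5, 0) → (4, 0) → (3, 0) → (2, 0) → (2, 1) → (2, 2) → (2, 3))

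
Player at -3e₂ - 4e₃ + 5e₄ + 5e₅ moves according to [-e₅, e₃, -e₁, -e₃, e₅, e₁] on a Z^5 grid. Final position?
(0, -3, -4, 5, 5)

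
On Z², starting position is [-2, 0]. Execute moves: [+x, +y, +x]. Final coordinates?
(0, 1)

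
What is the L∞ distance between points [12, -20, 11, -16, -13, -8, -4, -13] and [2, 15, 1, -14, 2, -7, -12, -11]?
35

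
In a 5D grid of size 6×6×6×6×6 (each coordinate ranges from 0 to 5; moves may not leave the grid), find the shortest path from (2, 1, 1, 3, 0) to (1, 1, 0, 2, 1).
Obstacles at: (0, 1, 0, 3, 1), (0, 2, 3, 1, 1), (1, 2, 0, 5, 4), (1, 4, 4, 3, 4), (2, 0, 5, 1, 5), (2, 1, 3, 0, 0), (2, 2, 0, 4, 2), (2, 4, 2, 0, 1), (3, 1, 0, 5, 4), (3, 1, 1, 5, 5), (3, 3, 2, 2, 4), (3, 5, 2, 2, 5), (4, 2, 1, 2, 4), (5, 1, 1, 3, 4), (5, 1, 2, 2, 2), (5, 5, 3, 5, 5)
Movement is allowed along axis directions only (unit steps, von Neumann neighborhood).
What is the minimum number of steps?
4
(one shortest path: (2, 1, 1, 3, 0) → (1, 1, 1, 3, 0) → (1, 1, 0, 3, 0) → (1, 1, 0, 2, 0) → (1, 1, 0, 2, 1))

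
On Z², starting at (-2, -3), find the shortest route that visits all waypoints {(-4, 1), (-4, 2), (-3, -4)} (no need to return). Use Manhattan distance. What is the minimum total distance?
9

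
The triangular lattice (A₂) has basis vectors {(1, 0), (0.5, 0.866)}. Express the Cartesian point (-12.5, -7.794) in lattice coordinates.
-8b₁ - 9b₂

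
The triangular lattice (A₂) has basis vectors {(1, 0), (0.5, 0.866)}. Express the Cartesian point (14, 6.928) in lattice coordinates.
10b₁ + 8b₂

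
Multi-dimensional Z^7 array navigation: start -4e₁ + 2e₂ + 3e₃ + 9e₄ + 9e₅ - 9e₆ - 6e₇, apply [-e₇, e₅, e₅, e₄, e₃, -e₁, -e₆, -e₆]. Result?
(-5, 2, 4, 10, 11, -11, -7)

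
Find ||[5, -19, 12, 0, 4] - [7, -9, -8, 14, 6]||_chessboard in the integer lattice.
20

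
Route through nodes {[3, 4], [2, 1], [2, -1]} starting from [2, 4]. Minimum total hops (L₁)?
7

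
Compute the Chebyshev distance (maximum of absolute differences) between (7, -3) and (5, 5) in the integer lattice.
8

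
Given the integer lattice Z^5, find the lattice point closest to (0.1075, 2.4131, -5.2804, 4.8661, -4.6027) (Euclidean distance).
(0, 2, -5, 5, -5)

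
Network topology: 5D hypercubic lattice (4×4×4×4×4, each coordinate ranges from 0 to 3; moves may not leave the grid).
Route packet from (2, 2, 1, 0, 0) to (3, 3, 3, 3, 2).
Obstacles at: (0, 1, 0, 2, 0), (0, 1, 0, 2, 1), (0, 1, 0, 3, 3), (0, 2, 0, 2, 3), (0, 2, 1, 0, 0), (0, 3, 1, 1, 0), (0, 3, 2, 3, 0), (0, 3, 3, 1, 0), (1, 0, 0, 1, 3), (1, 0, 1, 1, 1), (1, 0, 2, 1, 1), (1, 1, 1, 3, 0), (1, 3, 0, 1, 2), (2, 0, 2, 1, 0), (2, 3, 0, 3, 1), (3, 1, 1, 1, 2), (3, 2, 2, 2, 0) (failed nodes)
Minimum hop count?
9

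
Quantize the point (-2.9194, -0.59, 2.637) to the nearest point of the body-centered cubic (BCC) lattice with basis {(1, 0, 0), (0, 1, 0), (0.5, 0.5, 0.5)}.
(-2.5, -0.5, 2.5)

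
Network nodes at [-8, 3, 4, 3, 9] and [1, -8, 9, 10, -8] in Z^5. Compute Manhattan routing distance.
49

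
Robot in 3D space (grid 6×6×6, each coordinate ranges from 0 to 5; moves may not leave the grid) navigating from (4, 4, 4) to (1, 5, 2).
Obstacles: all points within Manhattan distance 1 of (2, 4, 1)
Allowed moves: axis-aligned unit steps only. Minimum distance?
6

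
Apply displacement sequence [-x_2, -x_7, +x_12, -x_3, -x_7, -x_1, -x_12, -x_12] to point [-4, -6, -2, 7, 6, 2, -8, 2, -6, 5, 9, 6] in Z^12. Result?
(-5, -7, -3, 7, 6, 2, -10, 2, -6, 5, 9, 5)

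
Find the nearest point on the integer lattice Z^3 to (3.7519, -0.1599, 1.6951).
(4, 0, 2)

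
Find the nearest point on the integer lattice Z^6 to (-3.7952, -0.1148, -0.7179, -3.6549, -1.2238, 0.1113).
(-4, 0, -1, -4, -1, 0)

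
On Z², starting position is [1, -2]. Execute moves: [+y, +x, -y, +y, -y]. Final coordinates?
(2, -2)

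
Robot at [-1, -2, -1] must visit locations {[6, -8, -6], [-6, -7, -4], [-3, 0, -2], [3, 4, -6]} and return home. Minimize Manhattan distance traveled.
62
(one optimal route: (-1, -2, -1) → (-6, -7, -4) → (6, -8, -6) → (3, 4, -6) → (-3, 0, -2) → (-1, -2, -1))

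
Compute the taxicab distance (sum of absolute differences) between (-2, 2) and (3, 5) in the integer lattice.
8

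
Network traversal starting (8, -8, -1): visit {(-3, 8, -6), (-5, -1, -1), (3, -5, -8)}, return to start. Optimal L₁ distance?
72
(one optimal route: (8, -8, -1) → (-5, -1, -1) → (-3, 8, -6) → (3, -5, -8) → (8, -8, -1))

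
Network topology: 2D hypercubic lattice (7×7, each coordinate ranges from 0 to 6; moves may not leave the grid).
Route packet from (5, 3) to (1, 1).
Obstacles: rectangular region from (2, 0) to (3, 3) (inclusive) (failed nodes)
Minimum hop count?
8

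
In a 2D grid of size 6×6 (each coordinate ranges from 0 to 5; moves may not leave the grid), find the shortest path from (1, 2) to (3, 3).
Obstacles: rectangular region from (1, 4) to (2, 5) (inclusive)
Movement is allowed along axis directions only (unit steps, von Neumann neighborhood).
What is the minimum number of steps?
3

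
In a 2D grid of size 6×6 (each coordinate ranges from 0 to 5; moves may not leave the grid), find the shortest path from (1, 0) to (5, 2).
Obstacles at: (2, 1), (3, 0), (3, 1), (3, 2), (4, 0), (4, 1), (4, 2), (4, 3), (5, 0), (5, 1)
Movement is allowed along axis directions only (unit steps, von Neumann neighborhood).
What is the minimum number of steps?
10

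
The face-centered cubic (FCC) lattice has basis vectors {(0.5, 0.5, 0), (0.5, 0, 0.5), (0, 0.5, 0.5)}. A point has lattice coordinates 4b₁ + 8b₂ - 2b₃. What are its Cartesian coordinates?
(6, 1, 3)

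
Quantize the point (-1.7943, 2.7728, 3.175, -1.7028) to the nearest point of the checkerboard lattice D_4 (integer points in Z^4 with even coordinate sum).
(-2, 3, 3, -2)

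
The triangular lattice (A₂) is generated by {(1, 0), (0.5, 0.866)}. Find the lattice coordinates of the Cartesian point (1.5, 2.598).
3b₂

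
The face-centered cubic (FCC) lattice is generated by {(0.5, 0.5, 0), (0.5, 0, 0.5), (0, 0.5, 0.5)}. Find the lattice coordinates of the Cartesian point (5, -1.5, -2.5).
6b₁ + 4b₂ - 9b₃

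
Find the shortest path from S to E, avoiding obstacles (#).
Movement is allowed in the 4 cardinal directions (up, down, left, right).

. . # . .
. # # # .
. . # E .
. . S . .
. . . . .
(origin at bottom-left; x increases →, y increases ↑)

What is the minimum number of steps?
2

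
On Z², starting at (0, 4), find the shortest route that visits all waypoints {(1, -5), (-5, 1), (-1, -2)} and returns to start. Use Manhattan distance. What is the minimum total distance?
30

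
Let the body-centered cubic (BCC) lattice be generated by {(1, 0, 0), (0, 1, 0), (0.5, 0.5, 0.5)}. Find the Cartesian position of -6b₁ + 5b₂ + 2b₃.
(-5, 6, 1)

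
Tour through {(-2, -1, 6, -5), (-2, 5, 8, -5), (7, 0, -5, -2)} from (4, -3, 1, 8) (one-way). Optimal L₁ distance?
54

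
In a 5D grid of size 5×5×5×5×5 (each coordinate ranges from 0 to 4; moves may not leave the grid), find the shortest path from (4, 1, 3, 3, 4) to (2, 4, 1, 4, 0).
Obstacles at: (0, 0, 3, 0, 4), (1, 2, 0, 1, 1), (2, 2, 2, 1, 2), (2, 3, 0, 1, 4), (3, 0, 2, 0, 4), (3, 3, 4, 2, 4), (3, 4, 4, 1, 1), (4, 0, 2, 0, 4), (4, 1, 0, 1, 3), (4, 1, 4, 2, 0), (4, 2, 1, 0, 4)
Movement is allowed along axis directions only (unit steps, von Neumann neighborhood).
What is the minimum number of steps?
12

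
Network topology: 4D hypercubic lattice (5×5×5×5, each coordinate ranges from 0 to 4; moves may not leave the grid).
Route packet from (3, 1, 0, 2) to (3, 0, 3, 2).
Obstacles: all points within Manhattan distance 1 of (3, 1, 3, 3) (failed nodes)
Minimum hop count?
4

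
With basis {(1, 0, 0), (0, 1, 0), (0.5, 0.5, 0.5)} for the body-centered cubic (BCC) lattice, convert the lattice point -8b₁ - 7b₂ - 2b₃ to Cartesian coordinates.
(-9, -8, -1)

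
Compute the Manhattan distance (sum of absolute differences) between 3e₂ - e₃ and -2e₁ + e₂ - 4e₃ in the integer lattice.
7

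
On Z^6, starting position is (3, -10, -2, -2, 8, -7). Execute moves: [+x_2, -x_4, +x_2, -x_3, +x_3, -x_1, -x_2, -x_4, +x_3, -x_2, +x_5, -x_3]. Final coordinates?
(2, -10, -2, -4, 9, -7)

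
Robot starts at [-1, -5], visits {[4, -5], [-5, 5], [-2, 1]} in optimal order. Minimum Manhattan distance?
24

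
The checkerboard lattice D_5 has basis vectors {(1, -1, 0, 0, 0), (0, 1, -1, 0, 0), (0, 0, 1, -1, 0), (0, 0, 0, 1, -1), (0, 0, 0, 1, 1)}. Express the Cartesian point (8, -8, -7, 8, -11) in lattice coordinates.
8b₁ - 7b₃ + 6b₄ - 5b₅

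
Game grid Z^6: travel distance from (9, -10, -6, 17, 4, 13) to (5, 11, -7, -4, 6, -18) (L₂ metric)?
43.1741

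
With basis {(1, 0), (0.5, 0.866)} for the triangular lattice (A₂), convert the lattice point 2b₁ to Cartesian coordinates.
(2, 0)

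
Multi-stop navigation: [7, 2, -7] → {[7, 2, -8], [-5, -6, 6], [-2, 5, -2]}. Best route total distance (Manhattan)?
41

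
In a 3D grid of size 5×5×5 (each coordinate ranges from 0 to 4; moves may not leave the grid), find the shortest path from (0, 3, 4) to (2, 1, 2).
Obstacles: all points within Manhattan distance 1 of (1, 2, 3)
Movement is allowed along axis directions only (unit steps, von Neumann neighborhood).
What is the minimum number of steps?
6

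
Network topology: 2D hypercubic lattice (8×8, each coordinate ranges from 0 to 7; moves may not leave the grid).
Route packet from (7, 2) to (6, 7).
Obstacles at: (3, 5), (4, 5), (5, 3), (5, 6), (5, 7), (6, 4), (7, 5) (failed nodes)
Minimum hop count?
10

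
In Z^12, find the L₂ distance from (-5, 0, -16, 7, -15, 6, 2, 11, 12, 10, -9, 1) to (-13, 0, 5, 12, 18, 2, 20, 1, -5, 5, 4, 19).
53.535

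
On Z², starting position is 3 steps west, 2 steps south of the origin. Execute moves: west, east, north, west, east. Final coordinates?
(-3, -1)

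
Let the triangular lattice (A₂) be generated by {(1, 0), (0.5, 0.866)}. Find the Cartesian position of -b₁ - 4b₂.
(-3, -3.464)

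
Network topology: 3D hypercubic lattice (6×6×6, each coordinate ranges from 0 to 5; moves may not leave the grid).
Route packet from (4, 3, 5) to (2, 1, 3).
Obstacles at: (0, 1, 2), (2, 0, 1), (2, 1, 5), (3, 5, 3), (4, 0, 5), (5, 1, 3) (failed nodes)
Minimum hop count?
6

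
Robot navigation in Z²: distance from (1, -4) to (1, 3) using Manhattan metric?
7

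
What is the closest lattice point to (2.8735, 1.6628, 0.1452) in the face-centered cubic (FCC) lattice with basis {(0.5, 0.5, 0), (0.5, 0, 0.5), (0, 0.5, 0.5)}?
(3, 2, 0)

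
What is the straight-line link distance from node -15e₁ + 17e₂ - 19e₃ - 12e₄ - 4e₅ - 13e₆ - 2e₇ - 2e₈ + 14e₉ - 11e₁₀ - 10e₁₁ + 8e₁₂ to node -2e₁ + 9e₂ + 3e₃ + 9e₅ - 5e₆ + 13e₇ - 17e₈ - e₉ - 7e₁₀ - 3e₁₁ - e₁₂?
43.7607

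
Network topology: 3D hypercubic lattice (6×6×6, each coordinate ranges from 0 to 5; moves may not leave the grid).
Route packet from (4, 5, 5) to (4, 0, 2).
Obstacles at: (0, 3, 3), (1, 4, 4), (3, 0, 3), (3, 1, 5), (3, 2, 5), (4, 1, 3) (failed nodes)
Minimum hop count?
8
(one shortest path: (4, 5, 5) → (4, 4, 5) → (4, 3, 5) → (4, 2, 5) → (4, 1, 5) → (4, 0, 5) → (4, 0, 4) → (4, 0, 3) → (4, 0, 2))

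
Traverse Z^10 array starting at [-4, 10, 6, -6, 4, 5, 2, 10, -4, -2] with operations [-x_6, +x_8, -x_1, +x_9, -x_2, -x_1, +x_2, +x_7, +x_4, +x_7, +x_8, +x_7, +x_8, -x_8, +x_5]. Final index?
(-6, 10, 6, -5, 5, 4, 5, 12, -3, -2)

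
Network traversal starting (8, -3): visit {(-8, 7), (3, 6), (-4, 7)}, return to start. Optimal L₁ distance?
52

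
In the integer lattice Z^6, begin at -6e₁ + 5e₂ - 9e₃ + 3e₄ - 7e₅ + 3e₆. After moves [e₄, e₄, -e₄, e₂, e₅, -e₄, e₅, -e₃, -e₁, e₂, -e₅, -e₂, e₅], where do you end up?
(-7, 6, -10, 3, -5, 3)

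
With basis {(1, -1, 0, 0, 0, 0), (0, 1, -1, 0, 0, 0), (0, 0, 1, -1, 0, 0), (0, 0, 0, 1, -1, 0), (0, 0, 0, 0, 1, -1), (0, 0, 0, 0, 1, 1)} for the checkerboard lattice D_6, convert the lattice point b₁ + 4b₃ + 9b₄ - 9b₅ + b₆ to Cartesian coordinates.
(1, -1, 4, 5, -17, 10)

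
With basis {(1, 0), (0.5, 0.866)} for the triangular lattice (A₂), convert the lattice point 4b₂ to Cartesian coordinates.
(2, 3.464)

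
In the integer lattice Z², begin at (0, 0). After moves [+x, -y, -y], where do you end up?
(1, -2)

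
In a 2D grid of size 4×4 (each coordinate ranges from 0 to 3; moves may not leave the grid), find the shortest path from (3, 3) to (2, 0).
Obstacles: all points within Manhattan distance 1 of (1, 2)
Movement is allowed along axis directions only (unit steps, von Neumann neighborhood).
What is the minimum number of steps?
4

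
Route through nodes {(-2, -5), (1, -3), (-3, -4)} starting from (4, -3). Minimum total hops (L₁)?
10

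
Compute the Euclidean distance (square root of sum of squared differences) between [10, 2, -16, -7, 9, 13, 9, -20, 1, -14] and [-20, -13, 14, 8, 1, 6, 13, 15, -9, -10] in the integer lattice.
60.9918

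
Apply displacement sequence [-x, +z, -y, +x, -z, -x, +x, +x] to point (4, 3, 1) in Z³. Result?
(5, 2, 1)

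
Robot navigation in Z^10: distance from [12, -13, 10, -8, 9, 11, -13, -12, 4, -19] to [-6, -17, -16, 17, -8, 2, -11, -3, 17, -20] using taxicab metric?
124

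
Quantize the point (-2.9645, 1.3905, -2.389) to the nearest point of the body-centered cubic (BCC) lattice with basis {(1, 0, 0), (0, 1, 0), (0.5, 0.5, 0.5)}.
(-2.5, 1.5, -2.5)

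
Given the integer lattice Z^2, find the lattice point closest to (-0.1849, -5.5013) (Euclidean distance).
(0, -6)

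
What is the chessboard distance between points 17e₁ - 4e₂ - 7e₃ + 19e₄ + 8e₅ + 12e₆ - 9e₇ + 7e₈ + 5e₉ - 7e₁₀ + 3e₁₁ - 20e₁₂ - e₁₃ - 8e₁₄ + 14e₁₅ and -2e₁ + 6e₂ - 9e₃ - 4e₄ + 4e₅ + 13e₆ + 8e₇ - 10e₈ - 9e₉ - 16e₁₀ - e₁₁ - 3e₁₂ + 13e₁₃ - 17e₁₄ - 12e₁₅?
26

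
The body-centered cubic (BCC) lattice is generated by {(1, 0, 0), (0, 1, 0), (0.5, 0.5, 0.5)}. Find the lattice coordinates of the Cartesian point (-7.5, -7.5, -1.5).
-6b₁ - 6b₂ - 3b₃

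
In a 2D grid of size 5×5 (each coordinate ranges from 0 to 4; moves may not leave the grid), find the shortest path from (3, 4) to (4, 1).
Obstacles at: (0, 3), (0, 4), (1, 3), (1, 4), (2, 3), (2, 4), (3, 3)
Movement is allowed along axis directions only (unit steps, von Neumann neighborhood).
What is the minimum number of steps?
4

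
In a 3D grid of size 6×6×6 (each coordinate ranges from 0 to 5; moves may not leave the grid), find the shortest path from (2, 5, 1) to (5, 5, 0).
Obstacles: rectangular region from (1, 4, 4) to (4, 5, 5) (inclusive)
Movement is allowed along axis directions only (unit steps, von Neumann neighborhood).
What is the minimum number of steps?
4
(one shortest path: (2, 5, 1) → (3, 5, 1) → (4, 5, 1) → (5, 5, 1) → (5, 5, 0))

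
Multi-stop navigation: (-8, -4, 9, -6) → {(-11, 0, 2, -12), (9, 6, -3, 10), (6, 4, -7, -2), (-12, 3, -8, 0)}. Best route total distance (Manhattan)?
89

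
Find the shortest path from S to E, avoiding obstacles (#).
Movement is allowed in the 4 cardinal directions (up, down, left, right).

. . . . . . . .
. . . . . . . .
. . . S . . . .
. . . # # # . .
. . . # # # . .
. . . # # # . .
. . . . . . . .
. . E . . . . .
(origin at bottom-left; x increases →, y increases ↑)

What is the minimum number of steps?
6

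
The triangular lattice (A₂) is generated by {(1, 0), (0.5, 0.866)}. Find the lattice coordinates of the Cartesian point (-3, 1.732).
-4b₁ + 2b₂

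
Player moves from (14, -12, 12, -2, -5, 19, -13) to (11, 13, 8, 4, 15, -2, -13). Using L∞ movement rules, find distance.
25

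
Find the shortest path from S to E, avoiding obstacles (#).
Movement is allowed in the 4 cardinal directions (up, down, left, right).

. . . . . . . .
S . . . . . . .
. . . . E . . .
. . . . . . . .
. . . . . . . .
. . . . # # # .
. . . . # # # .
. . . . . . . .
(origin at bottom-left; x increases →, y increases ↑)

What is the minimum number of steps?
5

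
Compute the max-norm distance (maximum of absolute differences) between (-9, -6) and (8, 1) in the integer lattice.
17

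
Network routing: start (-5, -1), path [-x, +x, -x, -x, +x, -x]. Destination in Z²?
(-7, -1)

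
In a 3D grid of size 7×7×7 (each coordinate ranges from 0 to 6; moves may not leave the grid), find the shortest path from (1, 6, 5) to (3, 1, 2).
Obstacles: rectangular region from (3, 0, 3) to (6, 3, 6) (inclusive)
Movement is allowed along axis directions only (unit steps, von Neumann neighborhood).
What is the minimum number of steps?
10
(one shortest path: (1, 6, 5) → (2, 6, 5) → (3, 6, 5) → (3, 5, 5) → (3, 4, 5) → (3, 4, 4) → (3, 4, 3) → (3, 4, 2) → (3, 3, 2) → (3, 2, 2) → (3, 1, 2))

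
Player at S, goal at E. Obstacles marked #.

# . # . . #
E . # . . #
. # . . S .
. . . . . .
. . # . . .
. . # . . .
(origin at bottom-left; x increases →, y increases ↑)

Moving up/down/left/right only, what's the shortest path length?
7
(one shortest path: (4, 3) → (3, 3) → (2, 3) → (2, 2) → (1, 2) → (0, 2) → (0, 3) → (0, 4))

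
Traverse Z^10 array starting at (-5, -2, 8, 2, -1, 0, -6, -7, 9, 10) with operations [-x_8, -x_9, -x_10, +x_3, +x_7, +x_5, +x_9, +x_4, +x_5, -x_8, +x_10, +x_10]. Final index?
(-5, -2, 9, 3, 1, 0, -5, -9, 9, 11)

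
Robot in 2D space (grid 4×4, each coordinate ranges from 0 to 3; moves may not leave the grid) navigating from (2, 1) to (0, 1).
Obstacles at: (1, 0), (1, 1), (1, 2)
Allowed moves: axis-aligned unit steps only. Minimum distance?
6
(one shortest path: (2, 1) → (2, 2) → (2, 3) → (1, 3) → (0, 3) → (0, 2) → (0, 1))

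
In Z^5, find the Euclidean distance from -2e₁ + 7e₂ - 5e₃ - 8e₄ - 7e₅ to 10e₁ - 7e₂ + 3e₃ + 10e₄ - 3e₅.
27.2764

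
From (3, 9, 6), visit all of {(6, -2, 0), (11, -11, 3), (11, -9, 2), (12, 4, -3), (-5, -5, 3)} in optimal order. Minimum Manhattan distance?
77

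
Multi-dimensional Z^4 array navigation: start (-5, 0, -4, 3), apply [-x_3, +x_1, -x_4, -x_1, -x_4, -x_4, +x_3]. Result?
(-5, 0, -4, 0)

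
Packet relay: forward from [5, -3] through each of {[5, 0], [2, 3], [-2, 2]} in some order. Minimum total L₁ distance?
14
(one optimal route: (5, -3) → (5, 0) → (2, 3) → (-2, 2))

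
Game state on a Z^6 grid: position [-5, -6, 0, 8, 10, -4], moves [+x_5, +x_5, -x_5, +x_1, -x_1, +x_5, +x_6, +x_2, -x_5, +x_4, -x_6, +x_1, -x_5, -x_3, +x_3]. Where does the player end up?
(-4, -5, 0, 9, 10, -4)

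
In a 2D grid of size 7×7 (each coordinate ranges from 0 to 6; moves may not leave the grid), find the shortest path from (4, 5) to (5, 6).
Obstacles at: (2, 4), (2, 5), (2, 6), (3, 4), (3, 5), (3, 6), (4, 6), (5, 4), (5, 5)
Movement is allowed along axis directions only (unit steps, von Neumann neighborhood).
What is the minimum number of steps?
8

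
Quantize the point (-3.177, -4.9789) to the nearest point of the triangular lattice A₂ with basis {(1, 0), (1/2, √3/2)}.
(-3, -5.196)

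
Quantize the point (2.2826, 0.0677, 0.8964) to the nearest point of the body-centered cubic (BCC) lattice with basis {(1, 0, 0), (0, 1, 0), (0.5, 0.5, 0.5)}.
(2, 0, 1)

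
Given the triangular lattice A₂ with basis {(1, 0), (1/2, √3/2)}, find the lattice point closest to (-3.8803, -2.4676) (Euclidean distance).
(-3.5, -2.598)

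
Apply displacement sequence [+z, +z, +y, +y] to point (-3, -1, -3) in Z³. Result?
(-3, 1, -1)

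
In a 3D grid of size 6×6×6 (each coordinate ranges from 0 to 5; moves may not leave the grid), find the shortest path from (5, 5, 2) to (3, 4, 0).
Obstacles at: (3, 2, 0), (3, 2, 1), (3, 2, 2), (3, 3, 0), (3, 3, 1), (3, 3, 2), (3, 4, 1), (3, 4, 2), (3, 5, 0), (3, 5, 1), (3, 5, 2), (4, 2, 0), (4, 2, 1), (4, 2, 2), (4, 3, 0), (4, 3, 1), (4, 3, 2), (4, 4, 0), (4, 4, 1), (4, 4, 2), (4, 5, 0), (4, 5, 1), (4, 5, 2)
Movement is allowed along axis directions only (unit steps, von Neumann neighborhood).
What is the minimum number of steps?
9
(one shortest path: (5, 5, 2) → (5, 4, 2) → (5, 4, 3) → (4, 4, 3) → (3, 4, 3) → (2, 4, 3) → (2, 4, 2) → (2, 4, 1) → (2, 4, 0) → (3, 4, 0))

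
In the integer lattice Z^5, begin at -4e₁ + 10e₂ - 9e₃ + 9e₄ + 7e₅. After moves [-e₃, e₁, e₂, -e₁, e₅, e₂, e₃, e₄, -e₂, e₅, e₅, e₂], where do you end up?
(-4, 12, -9, 10, 10)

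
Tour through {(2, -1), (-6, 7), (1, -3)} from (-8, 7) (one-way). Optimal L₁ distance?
21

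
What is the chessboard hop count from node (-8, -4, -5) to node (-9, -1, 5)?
10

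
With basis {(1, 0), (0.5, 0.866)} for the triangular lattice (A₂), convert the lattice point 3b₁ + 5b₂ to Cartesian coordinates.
(5.5, 4.33)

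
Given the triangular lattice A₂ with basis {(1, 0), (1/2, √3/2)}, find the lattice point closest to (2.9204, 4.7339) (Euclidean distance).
(3, 5.196)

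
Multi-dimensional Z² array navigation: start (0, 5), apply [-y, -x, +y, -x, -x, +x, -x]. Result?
(-3, 5)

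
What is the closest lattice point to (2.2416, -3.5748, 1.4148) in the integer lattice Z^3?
(2, -4, 1)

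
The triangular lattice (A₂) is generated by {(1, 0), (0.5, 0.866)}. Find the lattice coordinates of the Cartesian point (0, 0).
0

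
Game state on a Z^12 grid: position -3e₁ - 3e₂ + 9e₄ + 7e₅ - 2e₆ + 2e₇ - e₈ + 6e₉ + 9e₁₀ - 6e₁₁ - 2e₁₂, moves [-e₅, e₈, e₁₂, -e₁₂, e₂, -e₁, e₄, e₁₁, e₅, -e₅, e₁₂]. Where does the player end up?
(-4, -2, 0, 10, 6, -2, 2, 0, 6, 9, -5, -1)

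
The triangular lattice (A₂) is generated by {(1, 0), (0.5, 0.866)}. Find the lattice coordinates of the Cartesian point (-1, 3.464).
-3b₁ + 4b₂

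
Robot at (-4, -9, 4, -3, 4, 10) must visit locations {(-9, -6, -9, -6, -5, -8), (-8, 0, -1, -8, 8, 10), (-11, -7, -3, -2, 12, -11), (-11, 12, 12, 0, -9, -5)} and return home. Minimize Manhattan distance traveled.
224
(one optimal route: (-4, -9, 4, -3, 4, 10) → (-8, 0, -1, -8, 8, 10) → (-11, -7, -3, -2, 12, -11) → (-9, -6, -9, -6, -5, -8) → (-11, 12, 12, 0, -9, -5) → (-4, -9, 4, -3, 4, 10))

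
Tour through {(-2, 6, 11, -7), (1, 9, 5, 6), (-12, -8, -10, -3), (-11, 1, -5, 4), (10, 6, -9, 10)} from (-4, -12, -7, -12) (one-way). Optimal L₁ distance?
137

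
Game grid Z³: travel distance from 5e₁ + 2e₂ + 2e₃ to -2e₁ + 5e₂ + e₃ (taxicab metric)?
11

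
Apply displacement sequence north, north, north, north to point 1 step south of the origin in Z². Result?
(0, 3)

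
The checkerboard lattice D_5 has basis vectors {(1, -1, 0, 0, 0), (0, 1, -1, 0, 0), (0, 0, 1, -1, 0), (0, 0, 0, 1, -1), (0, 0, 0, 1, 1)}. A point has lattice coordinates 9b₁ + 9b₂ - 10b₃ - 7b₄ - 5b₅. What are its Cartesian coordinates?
(9, 0, -19, -2, 2)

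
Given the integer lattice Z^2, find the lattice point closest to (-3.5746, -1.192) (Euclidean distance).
(-4, -1)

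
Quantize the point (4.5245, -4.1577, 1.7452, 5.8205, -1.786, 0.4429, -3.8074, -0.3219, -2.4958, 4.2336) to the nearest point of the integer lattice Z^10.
(5, -4, 2, 6, -2, 0, -4, 0, -2, 4)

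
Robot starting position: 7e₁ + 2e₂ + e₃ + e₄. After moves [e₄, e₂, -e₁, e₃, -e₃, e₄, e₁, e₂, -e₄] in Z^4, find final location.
(7, 4, 1, 2)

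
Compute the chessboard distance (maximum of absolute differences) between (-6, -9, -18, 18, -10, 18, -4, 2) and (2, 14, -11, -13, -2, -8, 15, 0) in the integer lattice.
31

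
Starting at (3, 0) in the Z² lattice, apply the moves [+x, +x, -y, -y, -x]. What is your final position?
(4, -2)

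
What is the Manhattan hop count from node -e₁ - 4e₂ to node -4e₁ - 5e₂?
4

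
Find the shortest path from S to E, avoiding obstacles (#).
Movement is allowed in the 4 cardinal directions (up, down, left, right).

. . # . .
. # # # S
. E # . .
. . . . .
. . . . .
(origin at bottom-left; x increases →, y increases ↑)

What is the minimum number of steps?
6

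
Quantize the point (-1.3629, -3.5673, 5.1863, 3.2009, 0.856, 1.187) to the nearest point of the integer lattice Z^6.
(-1, -4, 5, 3, 1, 1)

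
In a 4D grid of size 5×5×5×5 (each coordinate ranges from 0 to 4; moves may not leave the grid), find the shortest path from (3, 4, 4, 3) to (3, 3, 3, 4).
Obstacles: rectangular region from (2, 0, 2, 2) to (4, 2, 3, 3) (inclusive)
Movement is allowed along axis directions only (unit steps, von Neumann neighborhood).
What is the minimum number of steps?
3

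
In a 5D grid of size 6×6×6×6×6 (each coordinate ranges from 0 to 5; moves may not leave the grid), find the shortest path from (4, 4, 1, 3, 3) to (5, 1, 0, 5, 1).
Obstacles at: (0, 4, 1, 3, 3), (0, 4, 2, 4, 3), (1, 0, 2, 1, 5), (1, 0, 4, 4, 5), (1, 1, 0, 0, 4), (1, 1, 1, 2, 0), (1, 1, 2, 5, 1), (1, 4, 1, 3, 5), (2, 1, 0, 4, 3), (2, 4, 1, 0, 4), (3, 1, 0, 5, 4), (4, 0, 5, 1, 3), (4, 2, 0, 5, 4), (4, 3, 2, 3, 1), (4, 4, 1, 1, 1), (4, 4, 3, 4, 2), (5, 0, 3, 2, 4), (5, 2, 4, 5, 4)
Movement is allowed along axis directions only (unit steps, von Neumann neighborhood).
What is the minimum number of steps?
9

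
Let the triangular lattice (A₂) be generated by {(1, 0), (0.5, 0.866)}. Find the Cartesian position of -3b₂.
(-1.5, -2.598)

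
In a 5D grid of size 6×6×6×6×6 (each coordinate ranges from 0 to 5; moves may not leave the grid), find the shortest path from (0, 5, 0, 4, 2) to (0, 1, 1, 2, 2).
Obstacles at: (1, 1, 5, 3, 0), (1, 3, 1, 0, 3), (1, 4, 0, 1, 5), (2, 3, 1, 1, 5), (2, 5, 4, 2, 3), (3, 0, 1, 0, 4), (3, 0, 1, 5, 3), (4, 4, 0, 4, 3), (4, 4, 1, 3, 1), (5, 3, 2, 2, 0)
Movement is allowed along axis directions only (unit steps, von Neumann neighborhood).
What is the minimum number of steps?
7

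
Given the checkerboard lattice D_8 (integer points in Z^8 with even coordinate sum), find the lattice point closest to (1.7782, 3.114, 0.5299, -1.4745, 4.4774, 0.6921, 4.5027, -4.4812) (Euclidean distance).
(2, 3, 1, -1, 4, 1, 4, -4)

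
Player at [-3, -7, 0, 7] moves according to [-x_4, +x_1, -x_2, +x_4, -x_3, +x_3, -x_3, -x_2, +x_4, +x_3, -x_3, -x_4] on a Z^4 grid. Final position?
(-2, -9, -1, 7)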